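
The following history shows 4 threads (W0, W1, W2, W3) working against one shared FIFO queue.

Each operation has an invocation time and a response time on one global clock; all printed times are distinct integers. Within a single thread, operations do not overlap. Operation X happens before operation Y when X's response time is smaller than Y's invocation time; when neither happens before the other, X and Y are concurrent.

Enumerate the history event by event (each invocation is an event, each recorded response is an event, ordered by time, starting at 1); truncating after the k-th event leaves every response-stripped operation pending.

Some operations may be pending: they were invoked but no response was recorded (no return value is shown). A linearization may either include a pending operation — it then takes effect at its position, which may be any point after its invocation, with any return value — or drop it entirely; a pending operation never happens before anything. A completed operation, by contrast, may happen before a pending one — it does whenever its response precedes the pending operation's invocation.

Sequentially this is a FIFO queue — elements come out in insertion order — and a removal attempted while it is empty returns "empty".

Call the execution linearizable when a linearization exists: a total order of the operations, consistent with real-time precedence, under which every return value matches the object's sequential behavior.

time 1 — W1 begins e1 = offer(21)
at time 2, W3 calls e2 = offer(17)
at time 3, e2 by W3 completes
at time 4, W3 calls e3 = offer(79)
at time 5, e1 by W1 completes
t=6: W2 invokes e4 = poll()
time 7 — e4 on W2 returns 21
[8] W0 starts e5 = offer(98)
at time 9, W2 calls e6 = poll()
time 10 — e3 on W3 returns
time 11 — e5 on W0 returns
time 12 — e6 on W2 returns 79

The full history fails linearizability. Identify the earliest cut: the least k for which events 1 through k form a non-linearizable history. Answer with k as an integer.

12

events 1..11 are still linearizable — one witness is e1, e2, e3, e4, e5:
after step 1 (e1 offer(21)): queue <21>
after step 2 (e2 offer(17)): queue <21,17>
after step 3 (e3 offer(79)): queue <21,17,79>
after step 4 (e4 poll() → 21): queue <17,79>
after step 5 (e5 offer(98)): queue <17,79,98>
at event 12 (e6's time-12 response) nothing linearizes any more
take e1, e2, e3, e4, e5, e6: step 6 already fails, because e6 poll() → 79 cannot occur there
take e1, e2, e3, e4, e6, e5: step 5 already fails, because e6 poll() → 79 cannot occur there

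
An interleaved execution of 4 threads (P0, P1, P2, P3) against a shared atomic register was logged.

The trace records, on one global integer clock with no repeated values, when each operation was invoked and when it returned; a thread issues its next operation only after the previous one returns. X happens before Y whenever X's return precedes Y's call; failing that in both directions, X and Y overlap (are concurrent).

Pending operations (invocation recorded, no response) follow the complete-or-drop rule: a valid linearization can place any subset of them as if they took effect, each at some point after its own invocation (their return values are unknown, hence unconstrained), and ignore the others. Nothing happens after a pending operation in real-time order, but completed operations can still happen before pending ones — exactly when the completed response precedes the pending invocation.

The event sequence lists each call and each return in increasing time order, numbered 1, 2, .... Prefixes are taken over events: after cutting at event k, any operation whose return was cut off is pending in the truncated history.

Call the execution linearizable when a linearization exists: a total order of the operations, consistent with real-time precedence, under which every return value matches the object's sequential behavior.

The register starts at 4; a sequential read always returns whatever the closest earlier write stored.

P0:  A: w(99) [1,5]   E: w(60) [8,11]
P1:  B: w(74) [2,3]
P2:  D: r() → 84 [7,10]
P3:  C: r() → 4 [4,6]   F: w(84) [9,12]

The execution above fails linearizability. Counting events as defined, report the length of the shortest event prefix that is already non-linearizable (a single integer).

a valid linearization of events 1..5 exists, for instance A, B:
step 1: A w(99) — value 99
step 2: B w(74) — value 74
once event 6 joins (C's response, time 6), exhaustive search finds no witness
e.g. A, B, C: illegal at step 3, since C r() → 4 cannot apply there
e.g. B, A, C: illegal at step 3, since C r() → 4 cannot apply there

6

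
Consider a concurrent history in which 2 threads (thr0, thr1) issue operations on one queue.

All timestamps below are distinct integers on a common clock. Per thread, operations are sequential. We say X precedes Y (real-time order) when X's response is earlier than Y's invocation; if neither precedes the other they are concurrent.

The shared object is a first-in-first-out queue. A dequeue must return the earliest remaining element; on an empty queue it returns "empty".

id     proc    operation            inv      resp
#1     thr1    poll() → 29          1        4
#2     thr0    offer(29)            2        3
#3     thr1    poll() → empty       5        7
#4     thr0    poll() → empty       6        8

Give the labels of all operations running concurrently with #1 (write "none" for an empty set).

#1 spans [1,4]; an op avoiding the whole window 1..4 is ordered, any other is concurrent
#2 [2,3]: concurrent
#3 [5,7]: after
#4 [6,8]: after

#2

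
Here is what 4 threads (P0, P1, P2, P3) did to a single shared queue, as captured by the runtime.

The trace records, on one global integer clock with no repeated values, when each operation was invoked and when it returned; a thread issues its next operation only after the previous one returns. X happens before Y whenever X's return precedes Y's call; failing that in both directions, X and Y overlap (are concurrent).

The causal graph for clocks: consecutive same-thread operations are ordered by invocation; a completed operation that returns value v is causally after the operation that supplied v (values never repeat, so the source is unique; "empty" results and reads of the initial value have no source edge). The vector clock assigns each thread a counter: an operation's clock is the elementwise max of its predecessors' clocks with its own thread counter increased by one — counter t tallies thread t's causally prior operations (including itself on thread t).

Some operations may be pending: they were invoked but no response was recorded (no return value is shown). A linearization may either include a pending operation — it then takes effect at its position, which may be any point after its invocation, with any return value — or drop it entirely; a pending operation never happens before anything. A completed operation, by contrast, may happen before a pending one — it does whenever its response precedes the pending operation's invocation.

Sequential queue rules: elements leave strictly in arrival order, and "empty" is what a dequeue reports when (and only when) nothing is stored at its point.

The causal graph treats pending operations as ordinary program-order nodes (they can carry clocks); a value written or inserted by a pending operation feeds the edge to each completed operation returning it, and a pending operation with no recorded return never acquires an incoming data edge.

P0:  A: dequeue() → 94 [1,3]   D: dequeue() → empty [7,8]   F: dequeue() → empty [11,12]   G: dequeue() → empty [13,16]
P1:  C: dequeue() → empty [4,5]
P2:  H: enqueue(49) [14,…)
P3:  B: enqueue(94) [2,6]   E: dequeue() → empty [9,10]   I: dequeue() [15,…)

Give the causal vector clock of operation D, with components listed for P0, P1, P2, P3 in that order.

no predecessors for B (invoked 2): P3 increments from zero → (0, 0, 0, 1)
no predecessors for H (invoked 14): P2 increments from zero → (0, 0, 1, 0)
no predecessors for C (invoked 4): P1 increments from zero → (0, 1, 0, 0)
E (invocation 9): componentwise max over VC(B)=(0, 0, 0, 1), +1 at P3, giving (0, 0, 0, 2)
A (invocation 1): componentwise max over VC(B)=(0, 0, 0, 1), +1 at P0, giving (1, 0, 0, 1)
I (invocation 15): componentwise max over VC(E)=(0, 0, 0, 2), +1 at P3, giving (0, 0, 0, 3)
D (invocation 7): componentwise max over VC(A)=(1, 0, 0, 1), +1 at P0, giving (2, 0, 0, 1)
F (invocation 11): componentwise max over VC(D)=(2, 0, 0, 1), +1 at P0, giving (3, 0, 0, 1)
G (invocation 13): componentwise max over VC(F)=(3, 0, 0, 1), +1 at P0, giving (4, 0, 0, 1)
target: VC(D) = (2, 0, 0, 1)

(2, 0, 0, 1)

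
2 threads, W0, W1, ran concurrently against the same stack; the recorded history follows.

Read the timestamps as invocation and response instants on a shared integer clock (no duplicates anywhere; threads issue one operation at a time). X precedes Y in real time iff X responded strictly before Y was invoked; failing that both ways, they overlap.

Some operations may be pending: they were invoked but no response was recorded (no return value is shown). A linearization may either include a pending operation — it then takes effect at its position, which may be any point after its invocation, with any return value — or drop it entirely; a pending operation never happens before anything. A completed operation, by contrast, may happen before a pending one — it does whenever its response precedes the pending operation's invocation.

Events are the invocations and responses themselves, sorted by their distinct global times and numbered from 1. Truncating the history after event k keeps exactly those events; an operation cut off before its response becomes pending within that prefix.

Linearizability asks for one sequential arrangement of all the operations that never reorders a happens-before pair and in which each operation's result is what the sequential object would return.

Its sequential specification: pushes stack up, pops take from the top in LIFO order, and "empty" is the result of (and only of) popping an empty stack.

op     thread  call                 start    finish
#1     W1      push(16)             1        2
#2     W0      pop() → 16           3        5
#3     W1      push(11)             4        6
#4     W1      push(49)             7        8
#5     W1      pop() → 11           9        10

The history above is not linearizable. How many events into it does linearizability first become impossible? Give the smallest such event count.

events 1..9 are linearizable, e.g. via #1, #2, #3, #4:
1. #1 push(16), leaving stack <16>
2. #2 pop() → 16, leaving stack <>
3. #3 push(11), leaving stack <11>
4. #4 push(49), leaving stack <11,49>
at event 10 (#5's time-10 response) nothing linearizes any more
take #1, #2, #3, #4, #5: step 5 already fails, because #5 pop() → 11 cannot occur there
take #1, #3, #2, #4, #5: step 3 already fails, because #2 pop() → 16 cannot occur there

10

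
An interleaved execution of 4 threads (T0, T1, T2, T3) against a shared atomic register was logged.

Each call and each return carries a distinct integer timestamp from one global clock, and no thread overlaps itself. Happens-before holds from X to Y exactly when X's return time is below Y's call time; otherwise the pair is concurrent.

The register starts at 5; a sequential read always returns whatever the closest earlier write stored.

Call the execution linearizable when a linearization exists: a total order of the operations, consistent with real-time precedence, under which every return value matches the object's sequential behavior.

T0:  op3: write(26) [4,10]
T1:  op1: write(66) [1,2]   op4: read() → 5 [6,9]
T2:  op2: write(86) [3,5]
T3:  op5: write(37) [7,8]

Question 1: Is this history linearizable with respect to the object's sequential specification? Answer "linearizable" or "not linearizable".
events 1..8 are fine; event 9 — the response of op4 at time 9 — makes the prefix non-linearizable
checked exhaustively: 2 real-time-consistent orders of 4 completed operations, zero legal atomic register replays
every completion of the 1 pending operation (op3) was checked; none linearizes
sample order op1, op2, op4, op5 (pending dropped) stalls at step 3 — op4 read() → 5 has no legal effect
sample order op1, op2, op5, op4 (pending dropped) stalls at step 4 — op4 read() → 5 has no legal effect

not linearizable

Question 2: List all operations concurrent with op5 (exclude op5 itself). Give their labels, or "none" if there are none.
concurrent with op5 ([7,8]): every op whose interval crosses 7..8
op1 [1,2]: before
op2 [3,5]: before
op3 [4,10]: concurrent
op4 [6,9]: concurrent

op3, op4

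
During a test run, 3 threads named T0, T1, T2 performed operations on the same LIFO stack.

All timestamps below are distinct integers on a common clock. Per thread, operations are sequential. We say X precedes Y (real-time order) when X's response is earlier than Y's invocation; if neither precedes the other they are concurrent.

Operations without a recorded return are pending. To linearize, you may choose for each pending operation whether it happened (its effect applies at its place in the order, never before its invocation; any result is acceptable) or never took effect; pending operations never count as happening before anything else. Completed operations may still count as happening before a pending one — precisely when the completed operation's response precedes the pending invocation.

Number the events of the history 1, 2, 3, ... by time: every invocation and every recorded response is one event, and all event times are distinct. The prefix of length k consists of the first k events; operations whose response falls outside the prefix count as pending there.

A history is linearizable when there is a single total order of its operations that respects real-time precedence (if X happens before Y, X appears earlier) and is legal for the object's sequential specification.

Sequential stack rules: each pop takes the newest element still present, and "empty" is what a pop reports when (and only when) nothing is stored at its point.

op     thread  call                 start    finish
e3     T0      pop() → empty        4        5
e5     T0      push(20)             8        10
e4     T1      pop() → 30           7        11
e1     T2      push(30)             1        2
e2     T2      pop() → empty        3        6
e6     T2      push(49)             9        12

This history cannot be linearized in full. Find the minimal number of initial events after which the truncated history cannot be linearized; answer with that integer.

one valid order for events 1..5 is e1, e2, e3:
after step 1 (e1 push(30)): stack <30>
after step 2 (e2 pop() (pending, included)): stack <>
after step 3 (e3 pop() → empty): stack <>
with event 6 included (e2 responding at time 6), all real-time-consistent orders fail
sample order e1, e2, e3 stalls at step 2 — e2 pop() → empty has no legal effect
sample order e1, e3, e2 stalls at step 2 — e3 pop() → empty has no legal effect

6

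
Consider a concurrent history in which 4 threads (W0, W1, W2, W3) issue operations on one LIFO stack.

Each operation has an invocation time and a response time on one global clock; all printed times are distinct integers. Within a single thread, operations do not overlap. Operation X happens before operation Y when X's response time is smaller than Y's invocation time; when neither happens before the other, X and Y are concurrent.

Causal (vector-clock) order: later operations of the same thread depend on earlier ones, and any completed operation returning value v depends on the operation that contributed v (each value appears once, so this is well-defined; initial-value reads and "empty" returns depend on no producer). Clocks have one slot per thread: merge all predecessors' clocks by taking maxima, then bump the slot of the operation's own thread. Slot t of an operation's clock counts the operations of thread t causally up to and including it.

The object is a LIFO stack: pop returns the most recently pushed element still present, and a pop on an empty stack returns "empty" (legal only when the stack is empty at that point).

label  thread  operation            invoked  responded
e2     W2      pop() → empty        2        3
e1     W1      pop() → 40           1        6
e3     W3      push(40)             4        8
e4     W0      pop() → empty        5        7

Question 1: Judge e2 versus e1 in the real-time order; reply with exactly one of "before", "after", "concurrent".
concurrent

e2 spans [2,3], e1 spans [1,6]
the intervals overlap in both directions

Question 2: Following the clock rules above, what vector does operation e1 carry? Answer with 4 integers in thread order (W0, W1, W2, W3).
(0, 1, 0, 1)

invoked at 4, e3 has no predecessors; its own W3 bump gives (0, 0, 0, 1)
invoked at 2, e2 has no predecessors; its own W2 bump gives (0, 0, 1, 0)
invoked at 5, e4 has no predecessors; its own W0 bump gives (1, 0, 0, 0)
from VC(e3)=(0, 0, 0, 1), e1 (invoked 1) maxes components and bumps W1 → (0, 1, 0, 1)
target: VC(e1) = (0, 1, 0, 1)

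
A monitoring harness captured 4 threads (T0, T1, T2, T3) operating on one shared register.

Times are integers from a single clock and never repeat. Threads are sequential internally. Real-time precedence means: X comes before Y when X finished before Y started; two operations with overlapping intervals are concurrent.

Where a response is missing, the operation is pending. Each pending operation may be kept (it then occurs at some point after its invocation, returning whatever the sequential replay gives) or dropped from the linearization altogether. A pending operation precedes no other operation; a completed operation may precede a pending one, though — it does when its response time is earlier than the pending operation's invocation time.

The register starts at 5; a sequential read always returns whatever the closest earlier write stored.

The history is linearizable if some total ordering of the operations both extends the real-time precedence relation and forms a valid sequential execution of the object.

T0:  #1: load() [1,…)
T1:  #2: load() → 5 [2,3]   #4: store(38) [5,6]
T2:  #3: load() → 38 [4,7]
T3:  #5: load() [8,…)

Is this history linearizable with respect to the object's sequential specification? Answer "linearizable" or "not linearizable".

one valid linearization: #1, #2, #4, #3
1. #1 load() (pending, included), leaving value 5
2. #2 load() → 5, leaving value 5
3. #4 store(38), leaving value 38
4. #3 load() → 38, leaving value 38

linearizable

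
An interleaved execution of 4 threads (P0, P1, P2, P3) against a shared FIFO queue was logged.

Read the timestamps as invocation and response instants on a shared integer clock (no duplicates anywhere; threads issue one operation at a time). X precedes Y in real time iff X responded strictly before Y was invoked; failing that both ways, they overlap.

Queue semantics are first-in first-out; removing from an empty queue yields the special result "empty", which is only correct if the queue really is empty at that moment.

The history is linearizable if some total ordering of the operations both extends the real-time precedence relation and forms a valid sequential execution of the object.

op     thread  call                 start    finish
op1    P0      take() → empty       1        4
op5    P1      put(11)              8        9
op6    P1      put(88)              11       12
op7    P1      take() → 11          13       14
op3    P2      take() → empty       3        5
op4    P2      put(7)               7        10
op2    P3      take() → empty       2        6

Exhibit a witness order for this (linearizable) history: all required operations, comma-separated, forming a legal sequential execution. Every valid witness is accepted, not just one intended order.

op1, op2, op3, op5, op4, op6, op7

1. op1 take() → empty, leaving queue <>
2. op2 take() → empty, leaving queue <>
3. op3 take() → empty, leaving queue <>
4. op5 put(11), leaving queue <11>
5. op4 put(7), leaving queue <11,7>
6. op6 put(88), leaving queue <11,7,88>
7. op7 take() → 11, leaving queue <7,88>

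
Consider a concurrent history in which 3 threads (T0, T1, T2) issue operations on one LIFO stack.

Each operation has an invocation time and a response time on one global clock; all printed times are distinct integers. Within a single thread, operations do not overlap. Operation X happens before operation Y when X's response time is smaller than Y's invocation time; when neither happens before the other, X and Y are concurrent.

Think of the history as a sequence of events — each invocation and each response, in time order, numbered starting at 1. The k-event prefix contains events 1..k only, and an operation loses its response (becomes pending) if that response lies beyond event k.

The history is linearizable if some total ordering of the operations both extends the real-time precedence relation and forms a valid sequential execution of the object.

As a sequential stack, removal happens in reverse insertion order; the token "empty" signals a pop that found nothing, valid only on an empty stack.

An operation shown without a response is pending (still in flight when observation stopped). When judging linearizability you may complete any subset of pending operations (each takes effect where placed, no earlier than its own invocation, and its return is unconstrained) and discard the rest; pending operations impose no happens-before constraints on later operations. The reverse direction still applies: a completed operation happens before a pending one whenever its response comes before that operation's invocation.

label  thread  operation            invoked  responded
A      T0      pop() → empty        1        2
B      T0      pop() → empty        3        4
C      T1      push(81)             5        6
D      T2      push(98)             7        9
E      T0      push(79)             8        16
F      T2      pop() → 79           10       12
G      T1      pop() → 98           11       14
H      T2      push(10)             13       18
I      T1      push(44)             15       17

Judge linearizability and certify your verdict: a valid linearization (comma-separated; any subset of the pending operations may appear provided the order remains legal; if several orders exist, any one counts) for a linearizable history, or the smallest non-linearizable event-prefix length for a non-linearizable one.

linearizable — witness: A, B, C, D, E, F, G, H, I

after step 1 (A pop() → empty): stack <>
after step 2 (B pop() → empty): stack <>
after step 3 (C push(81)): stack <81>
after step 4 (D push(98)): stack <81,98>
after step 5 (E push(79)): stack <81,98,79>
after step 6 (F pop() → 79): stack <81,98>
after step 7 (G pop() → 98): stack <81>
after step 8 (H push(10)): stack <81,10>
after step 9 (I push(44)): stack <81,10,44>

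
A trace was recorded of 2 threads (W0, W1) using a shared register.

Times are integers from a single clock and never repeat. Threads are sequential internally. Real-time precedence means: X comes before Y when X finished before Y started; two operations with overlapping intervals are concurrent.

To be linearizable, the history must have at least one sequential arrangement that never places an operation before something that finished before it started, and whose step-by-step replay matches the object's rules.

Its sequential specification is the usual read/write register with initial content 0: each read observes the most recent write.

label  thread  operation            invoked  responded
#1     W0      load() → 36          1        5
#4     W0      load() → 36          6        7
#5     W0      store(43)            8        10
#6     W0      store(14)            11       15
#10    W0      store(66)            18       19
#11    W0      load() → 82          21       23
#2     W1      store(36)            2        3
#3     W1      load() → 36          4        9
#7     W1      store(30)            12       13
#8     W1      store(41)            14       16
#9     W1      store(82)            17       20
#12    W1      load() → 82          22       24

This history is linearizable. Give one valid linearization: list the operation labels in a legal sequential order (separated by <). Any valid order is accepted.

#2 < #1 < #3 < #4 < #5 < #6 < #7 < #8 < #10 < #9 < #11 < #12

step 1: #2 store(36) — value 36
step 2: #1 load() → 36 — value 36
step 3: #3 load() → 36 — value 36
step 4: #4 load() → 36 — value 36
step 5: #5 store(43) — value 43
step 6: #6 store(14) — value 14
step 7: #7 store(30) — value 30
step 8: #8 store(41) — value 41
step 9: #10 store(66) — value 66
step 10: #9 store(82) — value 82
step 11: #11 load() → 82 — value 82
step 12: #12 load() → 82 — value 82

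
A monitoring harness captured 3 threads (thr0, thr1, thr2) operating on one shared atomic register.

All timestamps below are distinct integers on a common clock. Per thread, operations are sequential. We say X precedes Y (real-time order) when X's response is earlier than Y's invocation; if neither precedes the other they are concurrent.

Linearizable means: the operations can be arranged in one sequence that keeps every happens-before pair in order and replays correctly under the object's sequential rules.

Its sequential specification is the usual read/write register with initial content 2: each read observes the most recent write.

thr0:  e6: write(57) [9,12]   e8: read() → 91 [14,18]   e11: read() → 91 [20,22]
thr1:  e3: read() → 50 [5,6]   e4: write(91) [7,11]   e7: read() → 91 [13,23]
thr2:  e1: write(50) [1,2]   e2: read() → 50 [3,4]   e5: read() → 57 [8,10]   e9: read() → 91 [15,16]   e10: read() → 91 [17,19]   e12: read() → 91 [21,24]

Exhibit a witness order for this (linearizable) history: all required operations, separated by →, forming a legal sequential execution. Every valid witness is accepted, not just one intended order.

e1 → e2 → e3 → e6 → e5 → e4 → e7 → e8 → e9 → e10 → e11 → e12

step 1: e1 write(50) — value 50
step 2: e2 read() → 50 — value 50
step 3: e3 read() → 50 — value 50
step 4: e6 write(57) — value 57
step 5: e5 read() → 57 — value 57
step 6: e4 write(91) — value 91
step 7: e7 read() → 91 — value 91
step 8: e8 read() → 91 — value 91
step 9: e9 read() → 91 — value 91
step 10: e10 read() → 91 — value 91
step 11: e11 read() → 91 — value 91
step 12: e12 read() → 91 — value 91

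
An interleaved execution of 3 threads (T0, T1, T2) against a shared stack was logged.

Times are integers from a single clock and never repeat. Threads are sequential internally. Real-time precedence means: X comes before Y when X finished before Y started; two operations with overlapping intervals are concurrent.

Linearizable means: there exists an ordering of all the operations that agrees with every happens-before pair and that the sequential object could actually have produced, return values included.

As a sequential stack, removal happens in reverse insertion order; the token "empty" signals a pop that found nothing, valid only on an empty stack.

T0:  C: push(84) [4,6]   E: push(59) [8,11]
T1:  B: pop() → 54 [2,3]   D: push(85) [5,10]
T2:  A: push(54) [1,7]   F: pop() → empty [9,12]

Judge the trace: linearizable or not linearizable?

not linearizable

the violation lands at event 12, F's response at time 12: events 1..11 linearize, events 1..12 do not
every one of the 28 real-time-consistent orders over 6 completed stack ops fails the sequential spec
one such order, A, B, C, D, E, F, breaks at step 6 where F pop() → empty is illegal
one such order, A, B, C, D, F, E, breaks at step 5 where F pop() → empty is illegal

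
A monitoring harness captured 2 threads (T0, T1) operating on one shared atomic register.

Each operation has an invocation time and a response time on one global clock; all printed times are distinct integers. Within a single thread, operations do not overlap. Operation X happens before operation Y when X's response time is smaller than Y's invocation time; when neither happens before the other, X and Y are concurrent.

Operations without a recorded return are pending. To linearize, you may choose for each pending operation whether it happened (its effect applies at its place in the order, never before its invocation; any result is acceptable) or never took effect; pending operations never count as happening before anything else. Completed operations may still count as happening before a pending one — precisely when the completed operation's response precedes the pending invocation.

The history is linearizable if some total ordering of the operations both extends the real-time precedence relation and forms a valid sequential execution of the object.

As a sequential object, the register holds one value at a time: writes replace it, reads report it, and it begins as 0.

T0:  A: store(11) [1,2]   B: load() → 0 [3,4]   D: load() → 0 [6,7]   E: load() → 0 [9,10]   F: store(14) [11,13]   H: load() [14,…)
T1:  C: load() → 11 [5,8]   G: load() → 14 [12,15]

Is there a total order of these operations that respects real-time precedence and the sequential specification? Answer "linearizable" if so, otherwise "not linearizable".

not linearizable

the violation lands at event 4, B's response at time 4: events 1..3 linearize, events 1..4 do not
one real-time candidate order over the 2 completed operations — the atomic register replay rejects it
e.g. A, B: illegal at step 2, since B load() → 0 cannot apply there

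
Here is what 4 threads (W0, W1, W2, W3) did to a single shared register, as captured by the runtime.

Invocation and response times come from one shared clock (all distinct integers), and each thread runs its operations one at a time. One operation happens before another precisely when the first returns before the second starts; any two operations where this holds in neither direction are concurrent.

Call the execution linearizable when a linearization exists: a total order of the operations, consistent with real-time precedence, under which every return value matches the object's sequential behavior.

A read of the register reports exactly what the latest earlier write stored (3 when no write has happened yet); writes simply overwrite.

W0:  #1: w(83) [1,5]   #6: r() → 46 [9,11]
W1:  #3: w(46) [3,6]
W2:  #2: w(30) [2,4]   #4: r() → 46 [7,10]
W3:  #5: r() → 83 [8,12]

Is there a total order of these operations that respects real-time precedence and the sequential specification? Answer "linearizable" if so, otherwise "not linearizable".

through event 11 a valid linearization exists; event 12 (#5 responding at time 12) ends that
every one of the 36 real-time-consistent orders over 6 completed register ops fails the sequential spec
e.g. #1, #2, #3, #4, #5, #6: illegal at step 5, since #5 r() → 83 cannot apply there
e.g. #1, #2, #3, #4, #6, #5: illegal at step 6, since #5 r() → 83 cannot apply there

not linearizable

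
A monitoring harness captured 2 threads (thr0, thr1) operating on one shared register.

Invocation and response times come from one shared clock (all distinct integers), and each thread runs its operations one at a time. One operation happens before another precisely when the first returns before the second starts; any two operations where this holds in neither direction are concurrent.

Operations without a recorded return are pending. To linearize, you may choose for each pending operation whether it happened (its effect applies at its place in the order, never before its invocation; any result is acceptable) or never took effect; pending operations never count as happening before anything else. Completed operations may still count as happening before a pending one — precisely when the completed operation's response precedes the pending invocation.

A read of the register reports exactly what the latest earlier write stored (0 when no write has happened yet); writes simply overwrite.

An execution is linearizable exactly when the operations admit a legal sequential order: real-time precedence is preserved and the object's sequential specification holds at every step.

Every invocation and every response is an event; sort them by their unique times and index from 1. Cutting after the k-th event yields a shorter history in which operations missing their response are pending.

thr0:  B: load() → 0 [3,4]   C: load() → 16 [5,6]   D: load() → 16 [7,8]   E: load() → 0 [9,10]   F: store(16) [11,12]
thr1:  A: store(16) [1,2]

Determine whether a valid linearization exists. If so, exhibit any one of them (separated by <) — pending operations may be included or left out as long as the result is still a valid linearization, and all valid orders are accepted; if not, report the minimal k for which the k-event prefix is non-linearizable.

not linearizable — minimal violating prefix: 4 events

already the first 4 events (up to B's response at time 4) admit no linearization; the first 3 still do
the sole real-time-consistent order of 2 completed operations fails the register replay
take A, B: step 2 already fails, because B load() → 0 cannot occur there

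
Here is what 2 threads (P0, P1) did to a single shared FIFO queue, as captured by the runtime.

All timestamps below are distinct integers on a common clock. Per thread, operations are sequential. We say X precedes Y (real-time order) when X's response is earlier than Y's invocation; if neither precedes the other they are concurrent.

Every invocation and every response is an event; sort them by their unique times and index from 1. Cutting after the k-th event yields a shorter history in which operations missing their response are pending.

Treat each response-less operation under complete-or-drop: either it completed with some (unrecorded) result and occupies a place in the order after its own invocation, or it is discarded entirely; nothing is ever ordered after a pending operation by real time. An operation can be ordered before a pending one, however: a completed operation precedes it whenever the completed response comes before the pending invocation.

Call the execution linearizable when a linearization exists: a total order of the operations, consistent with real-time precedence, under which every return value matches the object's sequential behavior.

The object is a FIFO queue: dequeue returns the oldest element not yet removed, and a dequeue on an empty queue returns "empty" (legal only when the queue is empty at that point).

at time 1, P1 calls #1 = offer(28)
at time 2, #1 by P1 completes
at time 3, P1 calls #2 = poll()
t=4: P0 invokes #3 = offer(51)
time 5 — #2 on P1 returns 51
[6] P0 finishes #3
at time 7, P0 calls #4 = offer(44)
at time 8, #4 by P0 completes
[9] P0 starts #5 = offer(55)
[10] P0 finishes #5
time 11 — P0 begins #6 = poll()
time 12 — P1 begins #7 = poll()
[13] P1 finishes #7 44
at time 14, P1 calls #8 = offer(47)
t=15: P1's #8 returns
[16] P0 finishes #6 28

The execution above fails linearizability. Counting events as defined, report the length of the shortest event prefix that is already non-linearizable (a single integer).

5

one valid order for events 1..4 is #1:
1. #1 offer(28), leaving queue <28>
event 5 — #2's response, time 5 — after it, nothing linearizes
no escape via the 1 pending operation (#3): every completion choice fails
for example #1, #2 (pending dropped) fails at step 2: #2 poll() → 51 is not legal there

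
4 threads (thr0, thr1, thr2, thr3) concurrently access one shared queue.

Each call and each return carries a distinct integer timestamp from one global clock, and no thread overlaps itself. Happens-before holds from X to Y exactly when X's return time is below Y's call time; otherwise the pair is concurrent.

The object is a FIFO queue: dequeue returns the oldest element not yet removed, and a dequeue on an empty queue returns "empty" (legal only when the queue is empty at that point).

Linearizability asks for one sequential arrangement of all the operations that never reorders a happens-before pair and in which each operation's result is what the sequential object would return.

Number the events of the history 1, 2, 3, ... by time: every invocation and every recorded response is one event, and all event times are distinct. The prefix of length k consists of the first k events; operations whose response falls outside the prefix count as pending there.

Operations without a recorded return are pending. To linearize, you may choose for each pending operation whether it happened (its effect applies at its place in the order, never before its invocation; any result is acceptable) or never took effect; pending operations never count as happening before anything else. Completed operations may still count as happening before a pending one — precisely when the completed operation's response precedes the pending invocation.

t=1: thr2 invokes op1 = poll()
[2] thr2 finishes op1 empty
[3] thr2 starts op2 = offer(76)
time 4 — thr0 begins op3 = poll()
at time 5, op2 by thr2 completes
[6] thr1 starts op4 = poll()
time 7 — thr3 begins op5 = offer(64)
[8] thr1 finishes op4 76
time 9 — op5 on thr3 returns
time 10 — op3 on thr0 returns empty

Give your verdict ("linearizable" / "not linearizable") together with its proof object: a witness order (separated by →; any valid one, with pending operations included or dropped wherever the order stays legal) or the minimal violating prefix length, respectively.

1. op1 poll() → empty, leaving queue <>
2. op2 offer(76), leaving queue <76>
3. op4 poll() → 76, leaving queue <>
4. op3 poll() → empty, leaving queue <>
5. op5 offer(64), leaving queue <64>

linearizable — witness: op1 → op2 → op4 → op3 → op5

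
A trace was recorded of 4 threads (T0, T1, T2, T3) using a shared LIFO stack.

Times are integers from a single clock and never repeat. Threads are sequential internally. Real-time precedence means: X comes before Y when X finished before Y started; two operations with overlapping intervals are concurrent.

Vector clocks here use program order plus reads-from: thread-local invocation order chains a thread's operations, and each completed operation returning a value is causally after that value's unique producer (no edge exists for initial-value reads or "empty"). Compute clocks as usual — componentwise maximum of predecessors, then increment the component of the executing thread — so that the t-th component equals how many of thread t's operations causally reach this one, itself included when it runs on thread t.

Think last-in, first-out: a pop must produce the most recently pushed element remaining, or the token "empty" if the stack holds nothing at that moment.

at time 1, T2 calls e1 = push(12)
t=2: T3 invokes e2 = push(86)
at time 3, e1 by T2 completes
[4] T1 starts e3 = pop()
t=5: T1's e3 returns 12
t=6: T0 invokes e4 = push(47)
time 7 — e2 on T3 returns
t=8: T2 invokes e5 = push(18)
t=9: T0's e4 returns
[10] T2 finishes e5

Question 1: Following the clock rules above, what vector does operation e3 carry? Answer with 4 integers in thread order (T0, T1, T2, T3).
(0, 1, 1, 0)

e2 (invocation 2): nothing precedes it; T3's component alone gives (0, 0, 0, 1)
e1 (invocation 1): nothing precedes it; T2's component alone gives (0, 0, 1, 0)
e4 (invocation 6): nothing precedes it; T0's component alone gives (1, 0, 0, 0)
merge at e5 (invoked 8): VC(e1)=(0, 0, 1, 0), own-thread bump on T2 → (0, 0, 2, 0)
merge at e3 (invoked 4): VC(e1)=(0, 0, 1, 0), own-thread bump on T1 → (0, 1, 1, 0)
target: VC(e3) = (0, 1, 1, 0)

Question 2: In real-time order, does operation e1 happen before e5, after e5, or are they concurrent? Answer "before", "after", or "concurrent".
before

e1 spans [1,3], e5 spans [8,10]
resp(e1)=3 < inv(e5)=8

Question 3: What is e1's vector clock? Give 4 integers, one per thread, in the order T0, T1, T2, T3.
(0, 0, 1, 0)

no predecessors for e2 (invoked 2): T3 increments from zero → (0, 0, 0, 1)
no predecessors for e1 (invoked 1): T2 increments from zero → (0, 0, 1, 0)
no predecessors for e4 (invoked 6): T0 increments from zero → (1, 0, 0, 0)
from VC(e1)=(0, 0, 1, 0), e5 (invoked 8) maxes components and bumps T2 → (0, 0, 2, 0)
from VC(e1)=(0, 0, 1, 0), e3 (invoked 4) maxes components and bumps T1 → (0, 1, 1, 0)
target: VC(e1) = (0, 0, 1, 0)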